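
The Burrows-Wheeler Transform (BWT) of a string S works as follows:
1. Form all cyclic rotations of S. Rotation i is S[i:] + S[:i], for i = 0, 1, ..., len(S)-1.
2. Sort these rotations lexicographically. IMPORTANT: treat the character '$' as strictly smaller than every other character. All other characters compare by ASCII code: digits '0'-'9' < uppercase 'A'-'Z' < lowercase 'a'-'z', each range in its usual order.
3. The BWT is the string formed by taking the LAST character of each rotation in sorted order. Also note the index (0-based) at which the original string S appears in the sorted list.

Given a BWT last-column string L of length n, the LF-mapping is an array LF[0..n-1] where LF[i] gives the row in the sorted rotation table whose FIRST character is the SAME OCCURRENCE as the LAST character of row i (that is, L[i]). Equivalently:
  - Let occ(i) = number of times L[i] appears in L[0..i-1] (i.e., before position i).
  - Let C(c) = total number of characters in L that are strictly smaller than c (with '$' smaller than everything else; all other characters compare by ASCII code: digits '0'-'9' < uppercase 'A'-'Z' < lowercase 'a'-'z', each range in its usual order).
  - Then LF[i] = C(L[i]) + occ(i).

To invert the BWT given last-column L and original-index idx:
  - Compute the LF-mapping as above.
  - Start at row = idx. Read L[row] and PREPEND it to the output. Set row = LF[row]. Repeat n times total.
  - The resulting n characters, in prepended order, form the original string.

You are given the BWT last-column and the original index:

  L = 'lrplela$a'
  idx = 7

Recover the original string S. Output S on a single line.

LF mapping: 4 8 7 5 3 6 1 0 2
Walk LF starting at row 7, prepending L[row]:
  step 1: row=7, L[7]='$', prepend. Next row=LF[7]=0
  step 2: row=0, L[0]='l', prepend. Next row=LF[0]=4
  step 3: row=4, L[4]='e', prepend. Next row=LF[4]=3
  step 4: row=3, L[3]='l', prepend. Next row=LF[3]=5
  step 5: row=5, L[5]='l', prepend. Next row=LF[5]=6
  step 6: row=6, L[6]='a', prepend. Next row=LF[6]=1
  step 7: row=1, L[1]='r', prepend. Next row=LF[1]=8
  step 8: row=8, L[8]='a', prepend. Next row=LF[8]=2
  step 9: row=2, L[2]='p', prepend. Next row=LF[2]=7
Reversed output: parallel$

Answer: parallel$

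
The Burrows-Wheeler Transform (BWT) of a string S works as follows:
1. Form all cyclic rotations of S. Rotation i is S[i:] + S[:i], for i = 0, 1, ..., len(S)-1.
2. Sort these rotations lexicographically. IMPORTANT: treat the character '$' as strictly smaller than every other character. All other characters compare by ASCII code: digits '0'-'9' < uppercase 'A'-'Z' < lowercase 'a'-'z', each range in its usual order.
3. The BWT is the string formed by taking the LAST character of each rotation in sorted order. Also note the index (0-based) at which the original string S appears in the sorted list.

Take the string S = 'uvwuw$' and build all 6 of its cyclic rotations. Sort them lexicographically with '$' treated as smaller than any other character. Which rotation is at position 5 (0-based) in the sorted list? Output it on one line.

All 6 rotations (rotation i = S[i:]+S[:i]):
  rot[0] = uvwuw$
  rot[1] = vwuw$u
  rot[2] = wuw$uv
  rot[3] = uw$uvw
  rot[4] = w$uvwu
  rot[5] = $uvwuw
Sorted (with $ < everything):
  sorted[0] = $uvwuw
  sorted[1] = uvwuw$
  sorted[2] = uw$uvw
  sorted[3] = vwuw$u
  sorted[4] = w$uvwu
  sorted[5] = wuw$uv
sorted[5] = wuw$uv

Answer: wuw$uv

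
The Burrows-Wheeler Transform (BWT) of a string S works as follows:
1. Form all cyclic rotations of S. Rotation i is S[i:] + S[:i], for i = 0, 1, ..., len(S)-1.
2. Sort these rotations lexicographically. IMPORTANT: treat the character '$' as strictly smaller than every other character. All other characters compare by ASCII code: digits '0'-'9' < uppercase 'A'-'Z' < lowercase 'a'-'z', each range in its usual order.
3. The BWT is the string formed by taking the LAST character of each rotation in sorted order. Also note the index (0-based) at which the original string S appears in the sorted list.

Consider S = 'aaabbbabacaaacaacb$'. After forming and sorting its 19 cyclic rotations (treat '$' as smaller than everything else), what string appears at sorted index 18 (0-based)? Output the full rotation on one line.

Answer: cb$aaabbbabacaaacaa

Derivation:
All 19 rotations (rotation i = S[i:]+S[:i]):
  rot[0] = aaabbbabacaaacaacb$
  rot[1] = aabbbabacaaacaacb$a
  rot[2] = abbbabacaaacaacb$aa
  rot[3] = bbbabacaaacaacb$aaa
  rot[4] = bbabacaaacaacb$aaab
  rot[5] = babacaaacaacb$aaabb
  rot[6] = abacaaacaacb$aaabbb
  rot[7] = bacaaacaacb$aaabbba
  rot[8] = acaaacaacb$aaabbbab
  rot[9] = caaacaacb$aaabbbaba
  rot[10] = aaacaacb$aaabbbabac
  rot[11] = aacaacb$aaabbbabaca
  rot[12] = acaacb$aaabbbabacaa
  rot[13] = caacb$aaabbbabacaaa
  rot[14] = aacb$aaabbbabacaaac
  rot[15] = acb$aaabbbabacaaaca
  rot[16] = cb$aaabbbabacaaacaa
  rot[17] = b$aaabbbabacaaacaac
  rot[18] = $aaabbbabacaaacaacb
Sorted (with $ < everything):
  sorted[0] = $aaabbbabacaaacaacb
  sorted[1] = aaabbbabacaaacaacb$
  sorted[2] = aaacaacb$aaabbbabac
  sorted[3] = aabbbabacaaacaacb$a
  sorted[4] = aacaacb$aaabbbabaca
  sorted[5] = aacb$aaabbbabacaaac
  sorted[6] = abacaaacaacb$aaabbb
  sorted[7] = abbbabacaaacaacb$aa
  sorted[8] = acaaacaacb$aaabbbab
  sorted[9] = acaacb$aaabbbabacaa
  sorted[10] = acb$aaabbbabacaaaca
  sorted[11] = b$aaabbbabacaaacaac
  sorted[12] = babacaaacaacb$aaabb
  sorted[13] = bacaaacaacb$aaabbba
  sorted[14] = bbabacaaacaacb$aaab
  sorted[15] = bbbabacaaacaacb$aaa
  sorted[16] = caaacaacb$aaabbbaba
  sorted[17] = caacb$aaabbbabacaaa
  sorted[18] = cb$aaabbbabacaaacaa
sorted[18] = cb$aaabbbabacaaacaa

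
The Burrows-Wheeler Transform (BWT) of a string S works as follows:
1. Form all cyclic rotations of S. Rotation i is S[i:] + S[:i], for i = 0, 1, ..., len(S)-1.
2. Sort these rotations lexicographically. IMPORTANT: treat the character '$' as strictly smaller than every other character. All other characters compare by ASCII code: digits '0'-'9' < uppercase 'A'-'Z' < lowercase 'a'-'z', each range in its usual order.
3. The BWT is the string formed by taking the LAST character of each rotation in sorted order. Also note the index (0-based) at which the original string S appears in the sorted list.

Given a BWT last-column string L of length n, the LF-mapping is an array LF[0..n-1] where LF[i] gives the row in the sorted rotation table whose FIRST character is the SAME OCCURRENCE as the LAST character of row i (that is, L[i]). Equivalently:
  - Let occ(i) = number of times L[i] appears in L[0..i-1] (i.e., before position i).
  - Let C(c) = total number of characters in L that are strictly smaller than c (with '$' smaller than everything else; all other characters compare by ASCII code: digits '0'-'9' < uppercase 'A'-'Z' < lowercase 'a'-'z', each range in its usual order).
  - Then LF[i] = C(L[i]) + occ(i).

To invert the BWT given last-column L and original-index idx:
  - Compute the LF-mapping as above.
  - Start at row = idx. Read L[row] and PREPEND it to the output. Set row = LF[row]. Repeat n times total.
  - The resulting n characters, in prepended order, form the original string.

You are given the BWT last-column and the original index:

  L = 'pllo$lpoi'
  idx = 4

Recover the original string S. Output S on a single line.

Answer: lollipop$

Derivation:
LF mapping: 7 2 3 5 0 4 8 6 1
Walk LF starting at row 4, prepending L[row]:
  step 1: row=4, L[4]='$', prepend. Next row=LF[4]=0
  step 2: row=0, L[0]='p', prepend. Next row=LF[0]=7
  step 3: row=7, L[7]='o', prepend. Next row=LF[7]=6
  step 4: row=6, L[6]='p', prepend. Next row=LF[6]=8
  step 5: row=8, L[8]='i', prepend. Next row=LF[8]=1
  step 6: row=1, L[1]='l', prepend. Next row=LF[1]=2
  step 7: row=2, L[2]='l', prepend. Next row=LF[2]=3
  step 8: row=3, L[3]='o', prepend. Next row=LF[3]=5
  step 9: row=5, L[5]='l', prepend. Next row=LF[5]=4
Reversed output: lollipop$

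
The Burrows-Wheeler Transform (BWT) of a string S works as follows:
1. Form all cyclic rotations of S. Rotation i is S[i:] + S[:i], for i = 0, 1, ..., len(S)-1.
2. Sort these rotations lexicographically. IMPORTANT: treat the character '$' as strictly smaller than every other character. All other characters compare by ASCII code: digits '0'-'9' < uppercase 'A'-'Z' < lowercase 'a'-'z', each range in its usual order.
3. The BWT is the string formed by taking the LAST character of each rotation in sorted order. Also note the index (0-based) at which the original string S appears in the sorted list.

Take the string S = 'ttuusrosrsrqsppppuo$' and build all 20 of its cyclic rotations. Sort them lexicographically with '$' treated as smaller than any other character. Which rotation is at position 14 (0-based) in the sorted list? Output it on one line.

All 20 rotations (rotation i = S[i:]+S[:i]):
  rot[0] = ttuusrosrsrqsppppuo$
  rot[1] = tuusrosrsrqsppppuo$t
  rot[2] = uusrosrsrqsppppuo$tt
  rot[3] = usrosrsrqsppppuo$ttu
  rot[4] = srosrsrqsppppuo$ttuu
  rot[5] = rosrsrqsppppuo$ttuus
  rot[6] = osrsrqsppppuo$ttuusr
  rot[7] = srsrqsppppuo$ttuusro
  rot[8] = rsrqsppppuo$ttuusros
  rot[9] = srqsppppuo$ttuusrosr
  rot[10] = rqsppppuo$ttuusrosrs
  rot[11] = qsppppuo$ttuusrosrsr
  rot[12] = sppppuo$ttuusrosrsrq
  rot[13] = ppppuo$ttuusrosrsrqs
  rot[14] = pppuo$ttuusrosrsrqsp
  rot[15] = ppuo$ttuusrosrsrqspp
  rot[16] = puo$ttuusrosrsrqsppp
  rot[17] = uo$ttuusrosrsrqspppp
  rot[18] = o$ttuusrosrsrqsppppu
  rot[19] = $ttuusrosrsrqsppppuo
Sorted (with $ < everything):
  sorted[0] = $ttuusrosrsrqsppppuo
  sorted[1] = o$ttuusrosrsrqsppppu
  sorted[2] = osrsrqsppppuo$ttuusr
  sorted[3] = ppppuo$ttuusrosrsrqs
  sorted[4] = pppuo$ttuusrosrsrqsp
  sorted[5] = ppuo$ttuusrosrsrqspp
  sorted[6] = puo$ttuusrosrsrqsppp
  sorted[7] = qsppppuo$ttuusrosrsr
  sorted[8] = rosrsrqsppppuo$ttuus
  sorted[9] = rqsppppuo$ttuusrosrs
  sorted[10] = rsrqsppppuo$ttuusros
  sorted[11] = sppppuo$ttuusrosrsrq
  sorted[12] = srosrsrqsppppuo$ttuu
  sorted[13] = srqsppppuo$ttuusrosr
  sorted[14] = srsrqsppppuo$ttuusro
  sorted[15] = ttuusrosrsrqsppppuo$
  sorted[16] = tuusrosrsrqsppppuo$t
  sorted[17] = uo$ttuusrosrsrqspppp
  sorted[18] = usrosrsrqsppppuo$ttu
  sorted[19] = uusrosrsrqsppppuo$tt
sorted[14] = srsrqsppppuo$ttuusro

Answer: srsrqsppppuo$ttuusro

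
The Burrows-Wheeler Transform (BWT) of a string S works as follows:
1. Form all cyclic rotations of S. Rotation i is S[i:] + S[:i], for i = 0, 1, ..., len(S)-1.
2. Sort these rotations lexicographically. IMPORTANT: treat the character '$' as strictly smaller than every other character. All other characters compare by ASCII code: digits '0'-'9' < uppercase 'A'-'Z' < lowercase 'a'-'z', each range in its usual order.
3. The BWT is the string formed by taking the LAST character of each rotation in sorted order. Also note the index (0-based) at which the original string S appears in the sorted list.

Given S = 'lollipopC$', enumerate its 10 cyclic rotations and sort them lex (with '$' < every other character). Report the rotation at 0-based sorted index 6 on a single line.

All 10 rotations (rotation i = S[i:]+S[:i]):
  rot[0] = lollipopC$
  rot[1] = ollipopC$l
  rot[2] = llipopC$lo
  rot[3] = lipopC$lol
  rot[4] = ipopC$loll
  rot[5] = popC$lolli
  rot[6] = opC$lollip
  rot[7] = pC$lollipo
  rot[8] = C$lollipop
  rot[9] = $lollipopC
Sorted (with $ < everything):
  sorted[0] = $lollipopC
  sorted[1] = C$lollipop
  sorted[2] = ipopC$loll
  sorted[3] = lipopC$lol
  sorted[4] = llipopC$lo
  sorted[5] = lollipopC$
  sorted[6] = ollipopC$l
  sorted[7] = opC$lollip
  sorted[8] = pC$lollipo
  sorted[9] = popC$lolli
sorted[6] = ollipopC$l

Answer: ollipopC$l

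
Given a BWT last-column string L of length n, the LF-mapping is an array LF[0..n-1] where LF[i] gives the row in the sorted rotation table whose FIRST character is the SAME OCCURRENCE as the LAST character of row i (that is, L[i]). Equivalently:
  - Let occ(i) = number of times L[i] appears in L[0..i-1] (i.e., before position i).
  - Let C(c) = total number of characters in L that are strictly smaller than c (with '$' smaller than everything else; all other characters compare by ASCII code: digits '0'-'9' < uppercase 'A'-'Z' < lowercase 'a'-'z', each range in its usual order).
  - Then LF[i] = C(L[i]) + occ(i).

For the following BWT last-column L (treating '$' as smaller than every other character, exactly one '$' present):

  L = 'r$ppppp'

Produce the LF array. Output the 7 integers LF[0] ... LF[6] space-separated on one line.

Answer: 6 0 1 2 3 4 5

Derivation:
Char counts: '$':1, 'p':5, 'r':1
C (first-col start): C('$')=0, C('p')=1, C('r')=6
L[0]='r': occ=0, LF[0]=C('r')+0=6+0=6
L[1]='$': occ=0, LF[1]=C('$')+0=0+0=0
L[2]='p': occ=0, LF[2]=C('p')+0=1+0=1
L[3]='p': occ=1, LF[3]=C('p')+1=1+1=2
L[4]='p': occ=2, LF[4]=C('p')+2=1+2=3
L[5]='p': occ=3, LF[5]=C('p')+3=1+3=4
L[6]='p': occ=4, LF[6]=C('p')+4=1+4=5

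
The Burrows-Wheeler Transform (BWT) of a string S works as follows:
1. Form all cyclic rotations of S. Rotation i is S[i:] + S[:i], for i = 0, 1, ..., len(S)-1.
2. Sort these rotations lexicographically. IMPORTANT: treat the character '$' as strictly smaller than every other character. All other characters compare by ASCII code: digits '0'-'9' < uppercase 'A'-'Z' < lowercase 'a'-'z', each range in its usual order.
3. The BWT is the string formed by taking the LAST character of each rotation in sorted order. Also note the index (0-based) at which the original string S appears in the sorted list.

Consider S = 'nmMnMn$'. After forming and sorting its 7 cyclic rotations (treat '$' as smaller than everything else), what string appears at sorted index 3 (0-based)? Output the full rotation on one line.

All 7 rotations (rotation i = S[i:]+S[:i]):
  rot[0] = nmMnMn$
  rot[1] = mMnMn$n
  rot[2] = MnMn$nm
  rot[3] = nMn$nmM
  rot[4] = Mn$nmMn
  rot[5] = n$nmMnM
  rot[6] = $nmMnMn
Sorted (with $ < everything):
  sorted[0] = $nmMnMn
  sorted[1] = Mn$nmMn
  sorted[2] = MnMn$nm
  sorted[3] = mMnMn$n
  sorted[4] = n$nmMnM
  sorted[5] = nMn$nmM
  sorted[6] = nmMnMn$
sorted[3] = mMnMn$n

Answer: mMnMn$n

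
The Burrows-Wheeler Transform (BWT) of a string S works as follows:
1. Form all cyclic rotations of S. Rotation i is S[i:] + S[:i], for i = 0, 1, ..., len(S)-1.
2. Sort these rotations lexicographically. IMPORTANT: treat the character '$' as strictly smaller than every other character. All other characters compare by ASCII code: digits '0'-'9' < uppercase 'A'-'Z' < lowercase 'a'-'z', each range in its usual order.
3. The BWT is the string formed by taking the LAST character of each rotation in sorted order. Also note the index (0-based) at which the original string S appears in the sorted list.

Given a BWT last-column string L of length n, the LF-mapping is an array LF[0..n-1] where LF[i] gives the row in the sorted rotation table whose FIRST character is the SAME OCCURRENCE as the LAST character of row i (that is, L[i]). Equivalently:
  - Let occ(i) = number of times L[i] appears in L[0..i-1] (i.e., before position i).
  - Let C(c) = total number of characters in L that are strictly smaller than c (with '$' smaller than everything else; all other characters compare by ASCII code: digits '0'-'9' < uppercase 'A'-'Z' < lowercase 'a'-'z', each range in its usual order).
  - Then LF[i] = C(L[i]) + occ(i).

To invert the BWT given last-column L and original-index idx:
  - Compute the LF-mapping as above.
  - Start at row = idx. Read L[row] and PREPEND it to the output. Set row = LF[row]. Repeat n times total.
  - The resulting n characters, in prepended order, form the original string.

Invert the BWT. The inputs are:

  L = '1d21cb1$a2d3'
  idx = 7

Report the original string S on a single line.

LF mapping: 1 10 4 2 9 8 3 0 7 5 11 6
Walk LF starting at row 7, prepending L[row]:
  step 1: row=7, L[7]='$', prepend. Next row=LF[7]=0
  step 2: row=0, L[0]='1', prepend. Next row=LF[0]=1
  step 3: row=1, L[1]='d', prepend. Next row=LF[1]=10
  step 4: row=10, L[10]='d', prepend. Next row=LF[10]=11
  step 5: row=11, L[11]='3', prepend. Next row=LF[11]=6
  step 6: row=6, L[6]='1', prepend. Next row=LF[6]=3
  step 7: row=3, L[3]='1', prepend. Next row=LF[3]=2
  step 8: row=2, L[2]='2', prepend. Next row=LF[2]=4
  step 9: row=4, L[4]='c', prepend. Next row=LF[4]=9
  step 10: row=9, L[9]='2', prepend. Next row=LF[9]=5
  step 11: row=5, L[5]='b', prepend. Next row=LF[5]=8
  step 12: row=8, L[8]='a', prepend. Next row=LF[8]=7
Reversed output: ab2c2113dd1$

Answer: ab2c2113dd1$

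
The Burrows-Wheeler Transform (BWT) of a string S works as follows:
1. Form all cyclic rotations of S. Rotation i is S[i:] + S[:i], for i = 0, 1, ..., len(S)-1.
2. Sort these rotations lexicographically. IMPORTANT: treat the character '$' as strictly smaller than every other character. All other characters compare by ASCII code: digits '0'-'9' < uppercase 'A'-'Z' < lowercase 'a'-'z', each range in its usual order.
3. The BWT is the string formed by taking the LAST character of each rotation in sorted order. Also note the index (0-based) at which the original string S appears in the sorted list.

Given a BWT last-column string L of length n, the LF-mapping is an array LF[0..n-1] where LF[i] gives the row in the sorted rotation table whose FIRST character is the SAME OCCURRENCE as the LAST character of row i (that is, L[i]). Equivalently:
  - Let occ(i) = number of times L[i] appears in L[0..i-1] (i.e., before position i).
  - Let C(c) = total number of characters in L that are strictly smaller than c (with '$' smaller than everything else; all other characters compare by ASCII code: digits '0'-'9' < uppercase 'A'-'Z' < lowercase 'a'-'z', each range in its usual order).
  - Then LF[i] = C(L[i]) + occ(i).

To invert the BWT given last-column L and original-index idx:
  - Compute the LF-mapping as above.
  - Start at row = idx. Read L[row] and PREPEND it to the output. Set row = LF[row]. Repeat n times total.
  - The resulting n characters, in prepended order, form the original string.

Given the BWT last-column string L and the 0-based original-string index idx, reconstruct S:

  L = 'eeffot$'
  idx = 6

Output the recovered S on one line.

LF mapping: 1 2 3 4 5 6 0
Walk LF starting at row 6, prepending L[row]:
  step 1: row=6, L[6]='$', prepend. Next row=LF[6]=0
  step 2: row=0, L[0]='e', prepend. Next row=LF[0]=1
  step 3: row=1, L[1]='e', prepend. Next row=LF[1]=2
  step 4: row=2, L[2]='f', prepend. Next row=LF[2]=3
  step 5: row=3, L[3]='f', prepend. Next row=LF[3]=4
  step 6: row=4, L[4]='o', prepend. Next row=LF[4]=5
  step 7: row=5, L[5]='t', prepend. Next row=LF[5]=6
Reversed output: toffee$

Answer: toffee$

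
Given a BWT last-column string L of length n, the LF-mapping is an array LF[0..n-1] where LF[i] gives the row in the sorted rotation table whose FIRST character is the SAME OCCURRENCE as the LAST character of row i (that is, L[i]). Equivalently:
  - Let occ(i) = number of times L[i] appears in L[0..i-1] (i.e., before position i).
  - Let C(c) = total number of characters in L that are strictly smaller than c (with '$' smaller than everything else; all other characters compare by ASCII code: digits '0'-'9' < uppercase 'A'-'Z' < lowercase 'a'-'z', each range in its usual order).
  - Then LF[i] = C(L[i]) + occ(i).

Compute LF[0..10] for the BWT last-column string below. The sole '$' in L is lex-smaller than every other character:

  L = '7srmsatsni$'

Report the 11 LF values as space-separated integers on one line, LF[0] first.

Answer: 1 7 6 4 8 2 10 9 5 3 0

Derivation:
Char counts: '$':1, '7':1, 'a':1, 'i':1, 'm':1, 'n':1, 'r':1, 's':3, 't':1
C (first-col start): C('$')=0, C('7')=1, C('a')=2, C('i')=3, C('m')=4, C('n')=5, C('r')=6, C('s')=7, C('t')=10
L[0]='7': occ=0, LF[0]=C('7')+0=1+0=1
L[1]='s': occ=0, LF[1]=C('s')+0=7+0=7
L[2]='r': occ=0, LF[2]=C('r')+0=6+0=6
L[3]='m': occ=0, LF[3]=C('m')+0=4+0=4
L[4]='s': occ=1, LF[4]=C('s')+1=7+1=8
L[5]='a': occ=0, LF[5]=C('a')+0=2+0=2
L[6]='t': occ=0, LF[6]=C('t')+0=10+0=10
L[7]='s': occ=2, LF[7]=C('s')+2=7+2=9
L[8]='n': occ=0, LF[8]=C('n')+0=5+0=5
L[9]='i': occ=0, LF[9]=C('i')+0=3+0=3
L[10]='$': occ=0, LF[10]=C('$')+0=0+0=0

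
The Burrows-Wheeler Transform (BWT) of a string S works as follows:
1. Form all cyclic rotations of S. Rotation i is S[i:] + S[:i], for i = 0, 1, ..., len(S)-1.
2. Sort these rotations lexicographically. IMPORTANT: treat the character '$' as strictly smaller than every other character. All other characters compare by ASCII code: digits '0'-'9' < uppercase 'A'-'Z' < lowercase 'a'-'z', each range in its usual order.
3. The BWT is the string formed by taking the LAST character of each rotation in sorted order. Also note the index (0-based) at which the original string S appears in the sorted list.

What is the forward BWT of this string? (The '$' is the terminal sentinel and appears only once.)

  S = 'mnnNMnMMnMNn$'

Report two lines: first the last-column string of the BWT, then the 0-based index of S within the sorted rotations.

Answer: nnnNMnM$NMMnm
7

Derivation:
All 13 rotations (rotation i = S[i:]+S[:i]):
  rot[0] = mnnNMnMMnMNn$
  rot[1] = nnNMnMMnMNn$m
  rot[2] = nNMnMMnMNn$mn
  rot[3] = NMnMMnMNn$mnn
  rot[4] = MnMMnMNn$mnnN
  rot[5] = nMMnMNn$mnnNM
  rot[6] = MMnMNn$mnnNMn
  rot[7] = MnMNn$mnnNMnM
  rot[8] = nMNn$mnnNMnMM
  rot[9] = MNn$mnnNMnMMn
  rot[10] = Nn$mnnNMnMMnM
  rot[11] = n$mnnNMnMMnMN
  rot[12] = $mnnNMnMMnMNn
Sorted (with $ < everything):
  sorted[0] = $mnnNMnMMnMNn  (last char: 'n')
  sorted[1] = MMnMNn$mnnNMn  (last char: 'n')
  sorted[2] = MNn$mnnNMnMMn  (last char: 'n')
  sorted[3] = MnMMnMNn$mnnN  (last char: 'N')
  sorted[4] = MnMNn$mnnNMnM  (last char: 'M')
  sorted[5] = NMnMMnMNn$mnn  (last char: 'n')
  sorted[6] = Nn$mnnNMnMMnM  (last char: 'M')
  sorted[7] = mnnNMnMMnMNn$  (last char: '$')
  sorted[8] = n$mnnNMnMMnMN  (last char: 'N')
  sorted[9] = nMMnMNn$mnnNM  (last char: 'M')
  sorted[10] = nMNn$mnnNMnMM  (last char: 'M')
  sorted[11] = nNMnMMnMNn$mn  (last char: 'n')
  sorted[12] = nnNMnMMnMNn$m  (last char: 'm')
Last column: nnnNMnM$NMMnm
Original string S is at sorted index 7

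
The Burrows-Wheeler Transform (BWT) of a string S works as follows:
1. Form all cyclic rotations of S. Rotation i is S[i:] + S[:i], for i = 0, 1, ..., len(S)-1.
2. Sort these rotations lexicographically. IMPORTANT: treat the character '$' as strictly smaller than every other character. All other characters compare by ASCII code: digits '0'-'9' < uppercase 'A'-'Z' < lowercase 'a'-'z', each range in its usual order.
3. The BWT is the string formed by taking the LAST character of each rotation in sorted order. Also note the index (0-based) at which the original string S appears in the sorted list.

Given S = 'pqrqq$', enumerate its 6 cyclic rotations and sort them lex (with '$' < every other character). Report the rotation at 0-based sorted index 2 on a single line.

Answer: q$pqrq

Derivation:
All 6 rotations (rotation i = S[i:]+S[:i]):
  rot[0] = pqrqq$
  rot[1] = qrqq$p
  rot[2] = rqq$pq
  rot[3] = qq$pqr
  rot[4] = q$pqrq
  rot[5] = $pqrqq
Sorted (with $ < everything):
  sorted[0] = $pqrqq
  sorted[1] = pqrqq$
  sorted[2] = q$pqrq
  sorted[3] = qq$pqr
  sorted[4] = qrqq$p
  sorted[5] = rqq$pq
sorted[2] = q$pqrq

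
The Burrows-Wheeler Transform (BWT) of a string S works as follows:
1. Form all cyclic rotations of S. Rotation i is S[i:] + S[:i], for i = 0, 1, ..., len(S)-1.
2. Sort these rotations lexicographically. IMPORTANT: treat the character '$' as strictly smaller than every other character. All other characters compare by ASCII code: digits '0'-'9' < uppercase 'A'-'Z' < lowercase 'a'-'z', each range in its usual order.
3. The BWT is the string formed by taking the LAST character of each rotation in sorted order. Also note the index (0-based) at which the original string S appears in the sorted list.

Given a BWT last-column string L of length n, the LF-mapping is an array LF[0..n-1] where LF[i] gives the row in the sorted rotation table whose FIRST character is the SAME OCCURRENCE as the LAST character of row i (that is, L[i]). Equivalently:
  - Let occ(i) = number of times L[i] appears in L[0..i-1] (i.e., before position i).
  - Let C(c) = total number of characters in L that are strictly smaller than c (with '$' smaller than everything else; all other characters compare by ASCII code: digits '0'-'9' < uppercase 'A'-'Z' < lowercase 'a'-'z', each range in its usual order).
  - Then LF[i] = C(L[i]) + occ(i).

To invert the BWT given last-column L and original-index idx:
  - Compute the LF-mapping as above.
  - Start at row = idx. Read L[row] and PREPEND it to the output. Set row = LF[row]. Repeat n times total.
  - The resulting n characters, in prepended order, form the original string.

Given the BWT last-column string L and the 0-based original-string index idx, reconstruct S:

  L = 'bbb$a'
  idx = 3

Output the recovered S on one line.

LF mapping: 2 3 4 0 1
Walk LF starting at row 3, prepending L[row]:
  step 1: row=3, L[3]='$', prepend. Next row=LF[3]=0
  step 2: row=0, L[0]='b', prepend. Next row=LF[0]=2
  step 3: row=2, L[2]='b', prepend. Next row=LF[2]=4
  step 4: row=4, L[4]='a', prepend. Next row=LF[4]=1
  step 5: row=1, L[1]='b', prepend. Next row=LF[1]=3
Reversed output: babb$

Answer: babb$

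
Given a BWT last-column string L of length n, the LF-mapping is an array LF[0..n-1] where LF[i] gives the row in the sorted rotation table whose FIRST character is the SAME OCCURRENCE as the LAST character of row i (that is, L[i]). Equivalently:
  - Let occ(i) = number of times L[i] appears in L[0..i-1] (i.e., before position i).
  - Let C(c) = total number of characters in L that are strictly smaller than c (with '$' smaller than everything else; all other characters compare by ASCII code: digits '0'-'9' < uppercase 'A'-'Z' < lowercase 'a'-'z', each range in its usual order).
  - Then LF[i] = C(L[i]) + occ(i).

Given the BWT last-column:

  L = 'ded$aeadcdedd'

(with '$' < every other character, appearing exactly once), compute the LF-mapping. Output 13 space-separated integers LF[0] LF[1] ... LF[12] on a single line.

Answer: 4 10 5 0 1 11 2 6 3 7 12 8 9

Derivation:
Char counts: '$':1, 'a':2, 'c':1, 'd':6, 'e':3
C (first-col start): C('$')=0, C('a')=1, C('c')=3, C('d')=4, C('e')=10
L[0]='d': occ=0, LF[0]=C('d')+0=4+0=4
L[1]='e': occ=0, LF[1]=C('e')+0=10+0=10
L[2]='d': occ=1, LF[2]=C('d')+1=4+1=5
L[3]='$': occ=0, LF[3]=C('$')+0=0+0=0
L[4]='a': occ=0, LF[4]=C('a')+0=1+0=1
L[5]='e': occ=1, LF[5]=C('e')+1=10+1=11
L[6]='a': occ=1, LF[6]=C('a')+1=1+1=2
L[7]='d': occ=2, LF[7]=C('d')+2=4+2=6
L[8]='c': occ=0, LF[8]=C('c')+0=3+0=3
L[9]='d': occ=3, LF[9]=C('d')+3=4+3=7
L[10]='e': occ=2, LF[10]=C('e')+2=10+2=12
L[11]='d': occ=4, LF[11]=C('d')+4=4+4=8
L[12]='d': occ=5, LF[12]=C('d')+5=4+5=9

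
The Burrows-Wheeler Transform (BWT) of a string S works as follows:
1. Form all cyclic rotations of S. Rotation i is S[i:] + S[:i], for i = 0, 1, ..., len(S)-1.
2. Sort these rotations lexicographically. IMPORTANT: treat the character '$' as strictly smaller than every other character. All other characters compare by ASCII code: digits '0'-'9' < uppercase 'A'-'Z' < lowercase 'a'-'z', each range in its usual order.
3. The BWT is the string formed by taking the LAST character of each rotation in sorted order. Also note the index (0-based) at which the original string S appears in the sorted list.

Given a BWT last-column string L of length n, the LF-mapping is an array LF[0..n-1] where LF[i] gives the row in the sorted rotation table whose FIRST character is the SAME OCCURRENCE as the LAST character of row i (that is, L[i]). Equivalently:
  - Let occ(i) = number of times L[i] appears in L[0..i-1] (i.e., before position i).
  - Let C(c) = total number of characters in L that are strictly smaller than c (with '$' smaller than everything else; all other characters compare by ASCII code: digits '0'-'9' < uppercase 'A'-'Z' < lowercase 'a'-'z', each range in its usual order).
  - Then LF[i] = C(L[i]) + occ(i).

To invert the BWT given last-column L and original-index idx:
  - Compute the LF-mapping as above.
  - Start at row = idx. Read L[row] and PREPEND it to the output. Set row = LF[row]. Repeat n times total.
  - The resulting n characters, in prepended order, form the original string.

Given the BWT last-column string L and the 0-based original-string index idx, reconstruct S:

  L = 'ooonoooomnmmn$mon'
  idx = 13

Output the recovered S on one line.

LF mapping: 9 10 11 5 12 13 14 15 1 6 2 3 7 0 4 16 8
Walk LF starting at row 13, prepending L[row]:
  step 1: row=13, L[13]='$', prepend. Next row=LF[13]=0
  step 2: row=0, L[0]='o', prepend. Next row=LF[0]=9
  step 3: row=9, L[9]='n', prepend. Next row=LF[9]=6
  step 4: row=6, L[6]='o', prepend. Next row=LF[6]=14
  step 5: row=14, L[14]='m', prepend. Next row=LF[14]=4
  step 6: row=4, L[4]='o', prepend. Next row=LF[4]=12
  step 7: row=12, L[12]='n', prepend. Next row=LF[12]=7
  step 8: row=7, L[7]='o', prepend. Next row=LF[7]=15
  step 9: row=15, L[15]='o', prepend. Next row=LF[15]=16
  step 10: row=16, L[16]='n', prepend. Next row=LF[16]=8
  step 11: row=8, L[8]='m', prepend. Next row=LF[8]=1
  step 12: row=1, L[1]='o', prepend. Next row=LF[1]=10
  step 13: row=10, L[10]='m', prepend. Next row=LF[10]=2
  step 14: row=2, L[2]='o', prepend. Next row=LF[2]=11
  step 15: row=11, L[11]='m', prepend. Next row=LF[11]=3
  step 16: row=3, L[3]='n', prepend. Next row=LF[3]=5
  step 17: row=5, L[5]='o', prepend. Next row=LF[5]=13
Reversed output: onmomomnoonomono$

Answer: onmomomnoonomono$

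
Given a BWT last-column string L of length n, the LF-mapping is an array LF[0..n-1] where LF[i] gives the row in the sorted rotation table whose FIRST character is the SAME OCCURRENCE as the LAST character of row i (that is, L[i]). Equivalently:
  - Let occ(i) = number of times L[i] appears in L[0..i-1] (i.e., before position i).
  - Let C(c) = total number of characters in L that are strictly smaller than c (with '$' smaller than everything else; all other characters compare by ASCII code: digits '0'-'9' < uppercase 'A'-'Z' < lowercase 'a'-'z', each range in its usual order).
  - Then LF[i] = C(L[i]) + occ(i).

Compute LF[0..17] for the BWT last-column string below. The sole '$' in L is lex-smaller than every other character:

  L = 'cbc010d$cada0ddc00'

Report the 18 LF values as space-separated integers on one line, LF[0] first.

Answer: 10 9 11 1 6 2 14 0 12 7 15 8 3 16 17 13 4 5

Derivation:
Char counts: '$':1, '0':5, '1':1, 'a':2, 'b':1, 'c':4, 'd':4
C (first-col start): C('$')=0, C('0')=1, C('1')=6, C('a')=7, C('b')=9, C('c')=10, C('d')=14
L[0]='c': occ=0, LF[0]=C('c')+0=10+0=10
L[1]='b': occ=0, LF[1]=C('b')+0=9+0=9
L[2]='c': occ=1, LF[2]=C('c')+1=10+1=11
L[3]='0': occ=0, LF[3]=C('0')+0=1+0=1
L[4]='1': occ=0, LF[4]=C('1')+0=6+0=6
L[5]='0': occ=1, LF[5]=C('0')+1=1+1=2
L[6]='d': occ=0, LF[6]=C('d')+0=14+0=14
L[7]='$': occ=0, LF[7]=C('$')+0=0+0=0
L[8]='c': occ=2, LF[8]=C('c')+2=10+2=12
L[9]='a': occ=0, LF[9]=C('a')+0=7+0=7
L[10]='d': occ=1, LF[10]=C('d')+1=14+1=15
L[11]='a': occ=1, LF[11]=C('a')+1=7+1=8
L[12]='0': occ=2, LF[12]=C('0')+2=1+2=3
L[13]='d': occ=2, LF[13]=C('d')+2=14+2=16
L[14]='d': occ=3, LF[14]=C('d')+3=14+3=17
L[15]='c': occ=3, LF[15]=C('c')+3=10+3=13
L[16]='0': occ=3, LF[16]=C('0')+3=1+3=4
L[17]='0': occ=4, LF[17]=C('0')+4=1+4=5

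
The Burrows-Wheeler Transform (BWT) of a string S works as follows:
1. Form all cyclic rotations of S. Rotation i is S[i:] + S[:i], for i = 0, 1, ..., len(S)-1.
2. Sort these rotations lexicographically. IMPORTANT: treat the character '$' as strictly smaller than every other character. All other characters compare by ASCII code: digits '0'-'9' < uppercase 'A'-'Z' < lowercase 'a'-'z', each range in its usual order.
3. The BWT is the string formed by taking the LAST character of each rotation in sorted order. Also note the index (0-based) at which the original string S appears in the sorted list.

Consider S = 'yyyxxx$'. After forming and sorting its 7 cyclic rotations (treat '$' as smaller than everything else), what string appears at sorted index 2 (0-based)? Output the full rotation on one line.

All 7 rotations (rotation i = S[i:]+S[:i]):
  rot[0] = yyyxxx$
  rot[1] = yyxxx$y
  rot[2] = yxxx$yy
  rot[3] = xxx$yyy
  rot[4] = xx$yyyx
  rot[5] = x$yyyxx
  rot[6] = $yyyxxx
Sorted (with $ < everything):
  sorted[0] = $yyyxxx
  sorted[1] = x$yyyxx
  sorted[2] = xx$yyyx
  sorted[3] = xxx$yyy
  sorted[4] = yxxx$yy
  sorted[5] = yyxxx$y
  sorted[6] = yyyxxx$
sorted[2] = xx$yyyx

Answer: xx$yyyx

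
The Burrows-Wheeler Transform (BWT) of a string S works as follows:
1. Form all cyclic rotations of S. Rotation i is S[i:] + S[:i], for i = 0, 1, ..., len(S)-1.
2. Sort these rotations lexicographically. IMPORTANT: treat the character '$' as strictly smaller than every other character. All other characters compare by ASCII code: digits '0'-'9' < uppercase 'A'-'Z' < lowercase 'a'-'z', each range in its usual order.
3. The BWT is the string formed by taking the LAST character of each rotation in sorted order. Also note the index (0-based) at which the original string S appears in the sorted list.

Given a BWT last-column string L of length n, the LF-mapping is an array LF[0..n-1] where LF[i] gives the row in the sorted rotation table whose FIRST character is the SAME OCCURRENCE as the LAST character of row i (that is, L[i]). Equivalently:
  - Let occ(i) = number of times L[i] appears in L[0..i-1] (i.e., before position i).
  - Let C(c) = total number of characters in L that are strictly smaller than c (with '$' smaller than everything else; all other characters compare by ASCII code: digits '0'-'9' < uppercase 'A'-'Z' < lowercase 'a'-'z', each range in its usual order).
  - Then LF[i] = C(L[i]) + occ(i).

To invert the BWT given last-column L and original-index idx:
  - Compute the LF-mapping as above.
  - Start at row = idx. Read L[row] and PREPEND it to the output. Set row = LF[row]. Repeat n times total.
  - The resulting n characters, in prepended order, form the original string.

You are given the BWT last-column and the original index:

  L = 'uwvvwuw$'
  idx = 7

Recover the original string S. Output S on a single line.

LF mapping: 1 5 3 4 6 2 7 0
Walk LF starting at row 7, prepending L[row]:
  step 1: row=7, L[7]='$', prepend. Next row=LF[7]=0
  step 2: row=0, L[0]='u', prepend. Next row=LF[0]=1
  step 3: row=1, L[1]='w', prepend. Next row=LF[1]=5
  step 4: row=5, L[5]='u', prepend. Next row=LF[5]=2
  step 5: row=2, L[2]='v', prepend. Next row=LF[2]=3
  step 6: row=3, L[3]='v', prepend. Next row=LF[3]=4
  step 7: row=4, L[4]='w', prepend. Next row=LF[4]=6
  step 8: row=6, L[6]='w', prepend. Next row=LF[6]=7
Reversed output: wwvvuwu$

Answer: wwvvuwu$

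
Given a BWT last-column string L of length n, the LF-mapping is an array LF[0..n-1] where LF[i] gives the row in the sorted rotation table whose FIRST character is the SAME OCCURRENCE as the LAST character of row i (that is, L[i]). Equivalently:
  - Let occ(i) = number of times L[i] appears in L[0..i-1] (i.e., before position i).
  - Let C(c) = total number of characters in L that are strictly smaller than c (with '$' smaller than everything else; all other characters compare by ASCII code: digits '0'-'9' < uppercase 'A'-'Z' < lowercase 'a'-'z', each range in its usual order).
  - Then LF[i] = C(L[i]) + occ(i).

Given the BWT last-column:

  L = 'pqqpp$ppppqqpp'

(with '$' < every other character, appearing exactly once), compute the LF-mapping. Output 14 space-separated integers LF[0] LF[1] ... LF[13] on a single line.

Answer: 1 10 11 2 3 0 4 5 6 7 12 13 8 9

Derivation:
Char counts: '$':1, 'p':9, 'q':4
C (first-col start): C('$')=0, C('p')=1, C('q')=10
L[0]='p': occ=0, LF[0]=C('p')+0=1+0=1
L[1]='q': occ=0, LF[1]=C('q')+0=10+0=10
L[2]='q': occ=1, LF[2]=C('q')+1=10+1=11
L[3]='p': occ=1, LF[3]=C('p')+1=1+1=2
L[4]='p': occ=2, LF[4]=C('p')+2=1+2=3
L[5]='$': occ=0, LF[5]=C('$')+0=0+0=0
L[6]='p': occ=3, LF[6]=C('p')+3=1+3=4
L[7]='p': occ=4, LF[7]=C('p')+4=1+4=5
L[8]='p': occ=5, LF[8]=C('p')+5=1+5=6
L[9]='p': occ=6, LF[9]=C('p')+6=1+6=7
L[10]='q': occ=2, LF[10]=C('q')+2=10+2=12
L[11]='q': occ=3, LF[11]=C('q')+3=10+3=13
L[12]='p': occ=7, LF[12]=C('p')+7=1+7=8
L[13]='p': occ=8, LF[13]=C('p')+8=1+8=9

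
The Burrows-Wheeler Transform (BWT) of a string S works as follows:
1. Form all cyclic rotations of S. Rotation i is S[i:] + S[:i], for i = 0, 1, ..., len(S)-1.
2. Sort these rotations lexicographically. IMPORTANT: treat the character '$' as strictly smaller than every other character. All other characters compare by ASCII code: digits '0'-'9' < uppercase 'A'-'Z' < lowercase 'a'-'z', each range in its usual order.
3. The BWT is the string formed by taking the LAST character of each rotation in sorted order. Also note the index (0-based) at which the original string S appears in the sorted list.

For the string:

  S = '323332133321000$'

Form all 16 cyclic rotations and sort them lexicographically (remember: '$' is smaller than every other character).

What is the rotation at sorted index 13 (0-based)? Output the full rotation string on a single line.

Answer: 332133321000$323

Derivation:
All 16 rotations (rotation i = S[i:]+S[:i]):
  rot[0] = 323332133321000$
  rot[1] = 23332133321000$3
  rot[2] = 3332133321000$32
  rot[3] = 332133321000$323
  rot[4] = 32133321000$3233
  rot[5] = 2133321000$32333
  rot[6] = 133321000$323332
  rot[7] = 33321000$3233321
  rot[8] = 3321000$32333213
  rot[9] = 321000$323332133
  rot[10] = 21000$3233321333
  rot[11] = 1000$32333213332
  rot[12] = 000$323332133321
  rot[13] = 00$3233321333210
  rot[14] = 0$32333213332100
  rot[15] = $323332133321000
Sorted (with $ < everything):
  sorted[0] = $323332133321000
  sorted[1] = 0$32333213332100
  sorted[2] = 00$3233321333210
  sorted[3] = 000$323332133321
  sorted[4] = 1000$32333213332
  sorted[5] = 133321000$323332
  sorted[6] = 21000$3233321333
  sorted[7] = 2133321000$32333
  sorted[8] = 23332133321000$3
  sorted[9] = 321000$323332133
  sorted[10] = 32133321000$3233
  sorted[11] = 323332133321000$
  sorted[12] = 3321000$32333213
  sorted[13] = 332133321000$323
  sorted[14] = 33321000$3233321
  sorted[15] = 3332133321000$32
sorted[13] = 332133321000$323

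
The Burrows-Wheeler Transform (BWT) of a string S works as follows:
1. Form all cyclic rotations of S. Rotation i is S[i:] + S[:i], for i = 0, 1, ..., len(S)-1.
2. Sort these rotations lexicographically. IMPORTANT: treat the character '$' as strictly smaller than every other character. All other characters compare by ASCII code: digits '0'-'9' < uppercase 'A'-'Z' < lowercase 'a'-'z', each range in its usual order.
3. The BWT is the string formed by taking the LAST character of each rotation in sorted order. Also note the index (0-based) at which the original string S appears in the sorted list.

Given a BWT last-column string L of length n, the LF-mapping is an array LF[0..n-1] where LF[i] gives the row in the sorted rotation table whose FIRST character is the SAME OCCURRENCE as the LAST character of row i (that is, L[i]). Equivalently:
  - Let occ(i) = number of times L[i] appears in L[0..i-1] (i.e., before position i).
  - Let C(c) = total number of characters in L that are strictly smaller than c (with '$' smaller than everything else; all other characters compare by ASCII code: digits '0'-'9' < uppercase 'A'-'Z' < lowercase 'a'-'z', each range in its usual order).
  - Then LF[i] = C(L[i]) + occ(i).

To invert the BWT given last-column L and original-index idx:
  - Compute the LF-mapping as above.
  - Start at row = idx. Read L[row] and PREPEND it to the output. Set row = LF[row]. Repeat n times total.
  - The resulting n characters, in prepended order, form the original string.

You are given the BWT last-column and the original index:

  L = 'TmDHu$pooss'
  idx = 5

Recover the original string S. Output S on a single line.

LF mapping: 3 4 1 2 10 0 7 5 6 8 9
Walk LF starting at row 5, prepending L[row]:
  step 1: row=5, L[5]='$', prepend. Next row=LF[5]=0
  step 2: row=0, L[0]='T', prepend. Next row=LF[0]=3
  step 3: row=3, L[3]='H', prepend. Next row=LF[3]=2
  step 4: row=2, L[2]='D', prepend. Next row=LF[2]=1
  step 5: row=1, L[1]='m', prepend. Next row=LF[1]=4
  step 6: row=4, L[4]='u', prepend. Next row=LF[4]=10
  step 7: row=10, L[10]='s', prepend. Next row=LF[10]=9
  step 8: row=9, L[9]='s', prepend. Next row=LF[9]=8
  step 9: row=8, L[8]='o', prepend. Next row=LF[8]=6
  step 10: row=6, L[6]='p', prepend. Next row=LF[6]=7
  step 11: row=7, L[7]='o', prepend. Next row=LF[7]=5
Reversed output: opossumDHT$

Answer: opossumDHT$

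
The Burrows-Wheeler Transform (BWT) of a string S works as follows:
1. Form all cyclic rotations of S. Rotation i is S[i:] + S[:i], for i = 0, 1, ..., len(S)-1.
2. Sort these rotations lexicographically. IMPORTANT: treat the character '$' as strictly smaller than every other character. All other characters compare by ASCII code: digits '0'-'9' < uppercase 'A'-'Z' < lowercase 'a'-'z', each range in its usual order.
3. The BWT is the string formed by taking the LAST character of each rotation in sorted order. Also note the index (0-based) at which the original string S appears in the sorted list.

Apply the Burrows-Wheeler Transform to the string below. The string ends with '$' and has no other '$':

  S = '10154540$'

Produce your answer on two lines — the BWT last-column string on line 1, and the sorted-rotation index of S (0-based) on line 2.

All 9 rotations (rotation i = S[i:]+S[:i]):
  rot[0] = 10154540$
  rot[1] = 0154540$1
  rot[2] = 154540$10
  rot[3] = 54540$101
  rot[4] = 4540$1015
  rot[5] = 540$10154
  rot[6] = 40$101545
  rot[7] = 0$1015454
  rot[8] = $10154540
Sorted (with $ < everything):
  sorted[0] = $10154540  (last char: '0')
  sorted[1] = 0$1015454  (last char: '4')
  sorted[2] = 0154540$1  (last char: '1')
  sorted[3] = 10154540$  (last char: '$')
  sorted[4] = 154540$10  (last char: '0')
  sorted[5] = 40$101545  (last char: '5')
  sorted[6] = 4540$1015  (last char: '5')
  sorted[7] = 540$10154  (last char: '4')
  sorted[8] = 54540$101  (last char: '1')
Last column: 041$05541
Original string S is at sorted index 3

Answer: 041$05541
3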